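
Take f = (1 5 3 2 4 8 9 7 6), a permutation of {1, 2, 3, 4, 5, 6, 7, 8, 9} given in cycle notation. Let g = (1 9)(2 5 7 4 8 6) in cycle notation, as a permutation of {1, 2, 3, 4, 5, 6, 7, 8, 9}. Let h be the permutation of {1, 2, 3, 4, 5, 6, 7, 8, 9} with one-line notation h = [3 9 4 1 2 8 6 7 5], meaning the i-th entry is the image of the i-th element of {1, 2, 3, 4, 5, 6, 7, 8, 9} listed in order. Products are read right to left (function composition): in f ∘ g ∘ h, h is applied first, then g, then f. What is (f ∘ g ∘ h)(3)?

Chase 3: h(3) = 4; g(4) = 8; f(8) = 9. Hence (f ∘ g ∘ h)(3) = 9.

9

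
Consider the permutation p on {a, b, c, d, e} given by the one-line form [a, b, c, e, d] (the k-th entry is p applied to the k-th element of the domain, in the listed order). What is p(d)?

e

d is element number 4 of the domain, and entry number 4 of the one-line form is e, so p(d) = e.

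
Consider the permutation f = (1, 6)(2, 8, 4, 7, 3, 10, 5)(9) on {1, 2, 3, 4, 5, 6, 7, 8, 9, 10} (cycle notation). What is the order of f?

14

The disjoint cycles have lengths 7, 2, 1.
The order is lcm(7, 2) = 14.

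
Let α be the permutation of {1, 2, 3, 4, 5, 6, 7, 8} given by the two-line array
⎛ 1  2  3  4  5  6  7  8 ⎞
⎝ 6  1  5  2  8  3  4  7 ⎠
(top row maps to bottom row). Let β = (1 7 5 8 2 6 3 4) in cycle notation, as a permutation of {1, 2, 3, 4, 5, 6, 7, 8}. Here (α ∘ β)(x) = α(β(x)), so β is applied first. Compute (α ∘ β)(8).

First apply β: β(8) = 2, then α(2) = 1. Thus (α ∘ β)(8) = 1.

1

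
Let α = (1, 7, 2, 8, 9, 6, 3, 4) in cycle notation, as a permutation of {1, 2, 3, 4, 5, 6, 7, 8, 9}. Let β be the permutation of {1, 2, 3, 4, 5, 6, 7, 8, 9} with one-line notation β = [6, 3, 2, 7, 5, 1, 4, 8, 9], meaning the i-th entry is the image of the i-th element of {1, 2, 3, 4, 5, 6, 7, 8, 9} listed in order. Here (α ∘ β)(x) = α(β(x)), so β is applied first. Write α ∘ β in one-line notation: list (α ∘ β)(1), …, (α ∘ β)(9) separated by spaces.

3 4 8 2 5 7 1 9 6

(α ∘ β)(x) = α(β(x)). Computing each image: α(β(1)) = α(6) = 3, α(β(2)) = α(3) = 4, α(β(3)) = α(2) = 8, α(β(4)) = α(7) = 2, α(β(5)) = α(5) = 5, α(β(6)) = α(1) = 7, α(β(7)) = α(4) = 1, α(β(8)) = α(8) = 9, α(β(9)) = α(9) = 6.
Hence α ∘ β = [3 4 8 2 5 7 1 9 6].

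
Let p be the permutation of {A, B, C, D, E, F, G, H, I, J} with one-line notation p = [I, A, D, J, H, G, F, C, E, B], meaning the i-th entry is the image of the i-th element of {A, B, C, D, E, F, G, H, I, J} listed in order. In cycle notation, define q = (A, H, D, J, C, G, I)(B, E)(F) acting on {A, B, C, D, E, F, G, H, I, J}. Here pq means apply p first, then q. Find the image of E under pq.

(pq)(E) = q(p(E)). p(E) = H, then q(H) = D. So (pq)(E) = D.

D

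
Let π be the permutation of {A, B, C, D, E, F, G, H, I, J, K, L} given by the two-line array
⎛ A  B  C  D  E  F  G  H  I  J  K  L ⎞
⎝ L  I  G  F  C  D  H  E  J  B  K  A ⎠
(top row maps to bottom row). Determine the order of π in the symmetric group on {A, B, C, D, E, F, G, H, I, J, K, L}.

12

The disjoint-cycle form of π has cycle lengths 4, 3, 2, 2, 1.
Since disjoint cycles commute, ord(π) = lcm(4, 3, 2, 2) = 12.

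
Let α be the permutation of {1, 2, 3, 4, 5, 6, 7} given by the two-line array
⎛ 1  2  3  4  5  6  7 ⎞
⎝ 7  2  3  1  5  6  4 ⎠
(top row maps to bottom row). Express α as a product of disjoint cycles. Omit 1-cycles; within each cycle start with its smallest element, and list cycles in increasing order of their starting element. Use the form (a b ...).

(1 7 4)

Start at 1 and follow images: 1 → 7 → 4 → 1, giving the cycle (1 7 4).
Continuing from each remaining unvisited element yields (1 7 4).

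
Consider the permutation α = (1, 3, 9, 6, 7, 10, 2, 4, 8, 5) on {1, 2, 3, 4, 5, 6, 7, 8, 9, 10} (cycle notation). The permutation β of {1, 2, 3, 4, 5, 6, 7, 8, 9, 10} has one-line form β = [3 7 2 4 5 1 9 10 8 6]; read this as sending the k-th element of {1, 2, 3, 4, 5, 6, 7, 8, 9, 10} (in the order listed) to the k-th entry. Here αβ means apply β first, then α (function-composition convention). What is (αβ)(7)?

β(7) = 9, then α(9) = 6; composing gives (αβ)(7) = 6.

6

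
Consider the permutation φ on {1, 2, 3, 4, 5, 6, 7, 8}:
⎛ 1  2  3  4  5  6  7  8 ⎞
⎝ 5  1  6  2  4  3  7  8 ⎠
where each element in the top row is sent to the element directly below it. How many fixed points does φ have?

The fixed points (elements with φ(x) = x) are {7, 8}, so there are 2.

2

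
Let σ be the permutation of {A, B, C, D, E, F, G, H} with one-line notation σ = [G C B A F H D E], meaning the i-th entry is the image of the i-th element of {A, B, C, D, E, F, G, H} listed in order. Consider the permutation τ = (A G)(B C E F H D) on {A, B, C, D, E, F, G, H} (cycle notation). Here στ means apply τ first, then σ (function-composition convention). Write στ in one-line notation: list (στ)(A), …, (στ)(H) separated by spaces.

(στ)(x) = σ(τ(x)). Computing each image: σ(τ(A)) = σ(G) = D, σ(τ(B)) = σ(C) = B, σ(τ(C)) = σ(E) = F, σ(τ(D)) = σ(B) = C, σ(τ(E)) = σ(F) = H, σ(τ(F)) = σ(H) = E, σ(τ(G)) = σ(A) = G, σ(τ(H)) = σ(D) = A.
Hence στ = [D B F C H E G A].

D B F C H E G A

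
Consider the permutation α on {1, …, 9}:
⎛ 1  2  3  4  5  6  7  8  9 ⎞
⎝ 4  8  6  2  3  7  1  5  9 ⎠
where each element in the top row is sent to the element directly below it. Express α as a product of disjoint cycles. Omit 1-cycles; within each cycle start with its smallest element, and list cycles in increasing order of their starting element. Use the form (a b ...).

From 1: 1 → 4 → 2 → 8 → 5 → 3 → 6 → 7 → 1, closing the cycle (1 4 2 8 5 3 6 7).
Continuing from each remaining unvisited element yields (1 4 2 8 5 3 6 7).

(1 4 2 8 5 3 6 7)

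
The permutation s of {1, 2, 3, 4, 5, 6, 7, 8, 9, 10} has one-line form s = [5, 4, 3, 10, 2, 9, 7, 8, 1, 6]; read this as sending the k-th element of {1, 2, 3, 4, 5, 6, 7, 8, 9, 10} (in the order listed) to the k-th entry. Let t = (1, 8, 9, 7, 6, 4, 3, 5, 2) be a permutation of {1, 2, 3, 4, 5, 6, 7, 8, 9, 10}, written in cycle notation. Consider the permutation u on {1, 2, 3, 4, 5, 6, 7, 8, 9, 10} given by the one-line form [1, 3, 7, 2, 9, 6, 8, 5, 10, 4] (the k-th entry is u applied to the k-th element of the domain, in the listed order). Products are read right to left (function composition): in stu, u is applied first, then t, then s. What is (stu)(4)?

Apply the permutations in order: u(4) = 2, then t(2) = 1, then s(1) = 5. So (stu)(4) = 5.

5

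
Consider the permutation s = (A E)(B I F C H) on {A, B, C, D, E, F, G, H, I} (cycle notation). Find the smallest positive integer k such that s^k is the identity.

10

The cycle type of s is (5, 2, 1, 1).
The order of s is the least common multiple of its cycle lengths: lcm(5, 2) = 10.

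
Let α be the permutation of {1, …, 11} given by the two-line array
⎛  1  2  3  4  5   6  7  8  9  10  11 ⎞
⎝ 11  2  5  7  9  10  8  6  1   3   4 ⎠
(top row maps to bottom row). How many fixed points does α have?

1

The fixed points (elements with α(x) = x) are {2}, so there is 1.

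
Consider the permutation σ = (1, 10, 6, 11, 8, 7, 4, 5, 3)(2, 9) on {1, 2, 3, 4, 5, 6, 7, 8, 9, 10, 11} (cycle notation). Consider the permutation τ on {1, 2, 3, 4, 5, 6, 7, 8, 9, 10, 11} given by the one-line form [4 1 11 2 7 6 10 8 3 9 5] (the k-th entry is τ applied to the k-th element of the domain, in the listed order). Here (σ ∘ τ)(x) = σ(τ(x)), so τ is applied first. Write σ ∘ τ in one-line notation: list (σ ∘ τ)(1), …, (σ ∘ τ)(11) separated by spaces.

5 10 8 9 4 11 6 7 1 2 3

For each element, apply τ then σ: 1 → 4 → 5; 2 → 1 → 10; 3 → 11 → 8; 4 → 2 → 9; 5 → 7 → 4; 6 → 6 → 11; 7 → 10 → 6; 8 → 8 → 7; 9 → 3 → 1; 10 → 9 → 2; 11 → 5 → 3.
Collecting the images, σ ∘ τ = [5 10 8 9 4 11 6 7 1 2 3].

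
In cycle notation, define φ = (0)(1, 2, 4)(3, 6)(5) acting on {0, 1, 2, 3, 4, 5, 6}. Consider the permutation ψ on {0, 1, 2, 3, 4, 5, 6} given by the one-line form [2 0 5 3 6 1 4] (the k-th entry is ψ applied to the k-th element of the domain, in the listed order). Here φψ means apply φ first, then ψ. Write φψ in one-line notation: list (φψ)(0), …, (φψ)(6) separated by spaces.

(φψ)(x) = ψ(φ(x)). Computing each image: ψ(φ(0)) = ψ(0) = 2, ψ(φ(1)) = ψ(2) = 5, ψ(φ(2)) = ψ(4) = 6, ψ(φ(3)) = ψ(6) = 4, ψ(φ(4)) = ψ(1) = 0, ψ(φ(5)) = ψ(5) = 1, ψ(φ(6)) = ψ(3) = 3.
Hence φψ = [2 5 6 4 0 1 3].

2 5 6 4 0 1 3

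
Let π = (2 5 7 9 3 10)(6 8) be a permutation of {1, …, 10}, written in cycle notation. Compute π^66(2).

2

2 lies in the 6-cycle (2 5 7 9 3 10).
Since the cycle has length 6, π^66 acts on it the same as π^0 (66 mod 6 = 0).
So π^66(2) = 2.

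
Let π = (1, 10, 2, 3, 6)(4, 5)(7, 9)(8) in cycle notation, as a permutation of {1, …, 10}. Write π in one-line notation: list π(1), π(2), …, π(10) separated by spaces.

Image by image: 1→10, 2→3, 3→6, 4→5, 5→4, 6→1, 7→9, 8→8, 9→7, 10→2.
So the one-line form is 10 3 6 5 4 1 9 8 7 2.

10 3 6 5 4 1 9 8 7 2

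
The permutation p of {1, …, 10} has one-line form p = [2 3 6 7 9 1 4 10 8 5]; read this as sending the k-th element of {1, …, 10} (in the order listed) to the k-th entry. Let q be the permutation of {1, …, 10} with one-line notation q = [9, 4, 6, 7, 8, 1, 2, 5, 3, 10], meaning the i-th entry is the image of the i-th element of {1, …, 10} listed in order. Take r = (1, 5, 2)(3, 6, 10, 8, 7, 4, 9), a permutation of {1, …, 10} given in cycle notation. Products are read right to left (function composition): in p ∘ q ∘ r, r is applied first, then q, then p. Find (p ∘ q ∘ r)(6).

5

Chase 6: r(6) = 10; q(10) = 10; p(10) = 5. Hence (p ∘ q ∘ r)(6) = 5.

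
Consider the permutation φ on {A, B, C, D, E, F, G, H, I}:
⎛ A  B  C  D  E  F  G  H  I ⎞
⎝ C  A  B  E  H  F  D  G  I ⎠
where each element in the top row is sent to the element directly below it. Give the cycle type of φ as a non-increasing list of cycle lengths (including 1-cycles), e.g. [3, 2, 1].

The disjoint cycles are (A C B)(D E H G)(F)(I), with lengths 4, 3, 1, 1 in non-increasing order.

[4, 3, 1, 1]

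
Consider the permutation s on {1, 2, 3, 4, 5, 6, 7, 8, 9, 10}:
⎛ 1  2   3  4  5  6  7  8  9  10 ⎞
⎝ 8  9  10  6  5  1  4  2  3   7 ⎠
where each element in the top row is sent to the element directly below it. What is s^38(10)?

Tracing 10 → 7 → … returns to 10 after 9 steps, so 10 lies in a 9-cycle (1 8 2 9 3 10 7 4 6).
On a 9-cycle, s^9 is the identity, so s^38 = s^2 there (38 ≡ 2 mod 9).
Advancing 2 steps from 10: 10 → 7 → 4.

4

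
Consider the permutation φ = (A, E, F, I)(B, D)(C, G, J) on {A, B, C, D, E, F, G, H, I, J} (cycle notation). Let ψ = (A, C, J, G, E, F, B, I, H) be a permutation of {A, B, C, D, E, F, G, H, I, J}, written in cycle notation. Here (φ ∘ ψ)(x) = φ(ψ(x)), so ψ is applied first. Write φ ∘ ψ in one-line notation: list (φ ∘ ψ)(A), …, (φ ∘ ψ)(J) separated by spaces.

G A C B I D F E H J

(φ ∘ ψ)(x) = φ(ψ(x)). Computing each image: φ(ψ(A)) = φ(C) = G, φ(ψ(B)) = φ(I) = A, φ(ψ(C)) = φ(J) = C, φ(ψ(D)) = φ(D) = B, φ(ψ(E)) = φ(F) = I, φ(ψ(F)) = φ(B) = D, φ(ψ(G)) = φ(E) = F, φ(ψ(H)) = φ(A) = E, φ(ψ(I)) = φ(H) = H, φ(ψ(J)) = φ(G) = J.
Hence φ ∘ ψ = [G A C B I D F E H J].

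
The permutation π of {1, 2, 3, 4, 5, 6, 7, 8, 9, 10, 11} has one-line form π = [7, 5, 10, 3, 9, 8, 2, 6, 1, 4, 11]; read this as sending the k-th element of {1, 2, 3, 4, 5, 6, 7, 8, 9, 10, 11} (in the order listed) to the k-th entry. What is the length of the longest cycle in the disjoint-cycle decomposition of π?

5

Decomposing into disjoint cycles gives (1 7 2 5 9)(3 10 4)(6 8); the longest has length 5.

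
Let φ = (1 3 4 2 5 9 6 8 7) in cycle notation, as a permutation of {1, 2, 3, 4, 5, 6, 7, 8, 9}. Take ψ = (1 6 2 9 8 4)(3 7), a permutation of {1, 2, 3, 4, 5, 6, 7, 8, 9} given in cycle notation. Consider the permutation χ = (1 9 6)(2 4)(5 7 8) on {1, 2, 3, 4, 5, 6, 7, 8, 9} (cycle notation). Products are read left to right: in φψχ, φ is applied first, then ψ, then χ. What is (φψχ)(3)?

9

(φψχ)(3) = χ(ψ(φ(3))). φ(3) = 4, then ψ(4) = 1, then χ(1) = 9, so the result is 9.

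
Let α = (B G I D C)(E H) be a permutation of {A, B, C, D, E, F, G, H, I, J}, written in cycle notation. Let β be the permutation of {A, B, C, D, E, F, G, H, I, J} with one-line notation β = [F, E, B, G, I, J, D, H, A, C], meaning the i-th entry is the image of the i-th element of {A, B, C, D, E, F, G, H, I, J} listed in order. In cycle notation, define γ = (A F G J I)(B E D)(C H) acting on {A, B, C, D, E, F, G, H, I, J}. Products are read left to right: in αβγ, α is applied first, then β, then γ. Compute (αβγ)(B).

B

Chase B: α(B) = G; β(G) = D; γ(D) = B. Hence (αβγ)(B) = B.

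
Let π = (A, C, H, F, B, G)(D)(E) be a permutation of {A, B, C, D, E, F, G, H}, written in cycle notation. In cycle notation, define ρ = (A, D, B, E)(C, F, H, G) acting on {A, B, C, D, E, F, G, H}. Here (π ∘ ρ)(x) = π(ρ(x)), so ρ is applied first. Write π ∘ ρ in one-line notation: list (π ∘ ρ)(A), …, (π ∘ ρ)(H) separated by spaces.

Chase each element through ρ then π: A → D → D; B → E → E; C → F → B; D → B → G; E → A → C; F → H → F; G → C → H; H → G → A.
So π ∘ ρ in one-line form is D E B G C F H A.

D E B G C F H A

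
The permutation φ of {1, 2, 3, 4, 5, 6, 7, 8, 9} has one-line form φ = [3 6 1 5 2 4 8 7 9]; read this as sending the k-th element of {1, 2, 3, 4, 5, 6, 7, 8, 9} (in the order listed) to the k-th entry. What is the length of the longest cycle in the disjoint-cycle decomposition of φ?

Decomposing into disjoint cycles gives (1, 3)(2, 6, 4, 5)(7, 8); the longest has length 4.

4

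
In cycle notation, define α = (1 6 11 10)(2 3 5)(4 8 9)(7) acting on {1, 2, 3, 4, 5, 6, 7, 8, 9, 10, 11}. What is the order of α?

12

The cycle type of α is (4, 3, 3, 1).
The order is lcm(4, 3, 3) = 12.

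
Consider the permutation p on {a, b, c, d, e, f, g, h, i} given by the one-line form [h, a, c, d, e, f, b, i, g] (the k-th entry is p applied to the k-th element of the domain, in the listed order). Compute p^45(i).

i

Tracing i → g → … returns to i after 5 steps, so i lies in a 5-cycle (a, h, i, g, b).
Powers repeat with period 5 on this cycle, and 45 mod 5 = 0, so p^45(i) = p^0(i).
So p^45(i) = i.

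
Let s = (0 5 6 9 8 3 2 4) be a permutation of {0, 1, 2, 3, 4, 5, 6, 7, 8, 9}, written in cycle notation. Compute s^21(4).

8

4 lies in the 8-cycle (0 5 6 9 8 3 2 4).
Powers repeat with period 8 on this cycle, and 21 mod 8 = 5, so s^21(4) = s^5(4).
Stepping 5 places around the cycle: 4 → 0 → 5 → 6 → 9 → 8.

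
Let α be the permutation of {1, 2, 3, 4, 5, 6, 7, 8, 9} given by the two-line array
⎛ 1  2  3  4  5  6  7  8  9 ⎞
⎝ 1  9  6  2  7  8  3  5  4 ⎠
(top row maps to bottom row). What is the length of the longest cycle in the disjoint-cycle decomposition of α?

Decomposing into disjoint cycles gives (2, 9, 4)(3, 6, 8, 5, 7); the longest has length 5.

5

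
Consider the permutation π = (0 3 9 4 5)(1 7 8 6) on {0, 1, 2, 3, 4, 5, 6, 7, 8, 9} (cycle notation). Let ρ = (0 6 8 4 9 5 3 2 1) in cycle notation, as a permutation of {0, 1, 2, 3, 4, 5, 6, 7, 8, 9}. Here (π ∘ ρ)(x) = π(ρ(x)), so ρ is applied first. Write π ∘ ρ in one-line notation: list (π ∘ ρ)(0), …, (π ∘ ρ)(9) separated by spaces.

For each element, apply ρ then π: 0 → 6 → 1; 1 → 0 → 3; 2 → 1 → 7; 3 → 2 → 2; 4 → 9 → 4; 5 → 3 → 9; 6 → 8 → 6; 7 → 7 → 8; 8 → 4 → 5; 9 → 5 → 0.
So π ∘ ρ in one-line form is 1 3 7 2 4 9 6 8 5 0.

1 3 7 2 4 9 6 8 5 0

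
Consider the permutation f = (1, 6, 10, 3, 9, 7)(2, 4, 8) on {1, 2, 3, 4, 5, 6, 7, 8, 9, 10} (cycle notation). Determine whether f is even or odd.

odd

The cycle lengths are 6, 3, 1.
A cycle of length ℓ contributes ℓ−1 transpositions, so f is a product of 5 + 2 = 7 transpositions — odd.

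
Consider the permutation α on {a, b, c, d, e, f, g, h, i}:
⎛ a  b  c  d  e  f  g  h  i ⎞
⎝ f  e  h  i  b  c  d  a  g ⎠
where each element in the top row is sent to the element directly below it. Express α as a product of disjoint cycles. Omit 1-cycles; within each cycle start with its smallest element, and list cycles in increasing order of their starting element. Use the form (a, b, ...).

(a, f, c, h)(b, e)(d, i, g)

From a: a → f → c → h → a, closing the cycle (a, f, c, h).
Continuing from each remaining unvisited element yields (a, f, c, h)(b, e)(d, i, g).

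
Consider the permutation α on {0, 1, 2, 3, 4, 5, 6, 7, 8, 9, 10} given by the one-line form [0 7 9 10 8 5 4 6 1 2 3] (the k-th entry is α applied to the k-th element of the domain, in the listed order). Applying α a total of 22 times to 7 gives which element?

4

Tracing 7 → 6 → … returns to 7 after 5 steps, so 7 lies in a 5-cycle (1, 7, 6, 4, 8).
Since the cycle has length 5, α^22 acts on it the same as α^2 (22 mod 5 = 2).
Stepping 2 places around the cycle: 7 → 6 → 4.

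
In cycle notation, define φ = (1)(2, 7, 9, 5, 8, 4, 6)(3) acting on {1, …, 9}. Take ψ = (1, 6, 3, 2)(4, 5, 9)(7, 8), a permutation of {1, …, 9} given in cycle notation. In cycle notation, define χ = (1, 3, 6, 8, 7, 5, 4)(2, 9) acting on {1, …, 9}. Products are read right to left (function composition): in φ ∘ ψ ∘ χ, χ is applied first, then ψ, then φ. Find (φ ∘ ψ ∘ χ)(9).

1

Apply the permutations in order: χ(9) = 2, then ψ(2) = 1, then φ(1) = 1. So (φ ∘ ψ ∘ χ)(9) = 1.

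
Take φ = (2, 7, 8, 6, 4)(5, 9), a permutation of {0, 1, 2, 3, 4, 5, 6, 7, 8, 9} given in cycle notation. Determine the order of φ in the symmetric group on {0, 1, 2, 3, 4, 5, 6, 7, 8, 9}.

The cycle type of φ is (5, 2, 1, 1, 1).
The order of φ is the least common multiple of its cycle lengths: lcm(5, 2) = 10.

10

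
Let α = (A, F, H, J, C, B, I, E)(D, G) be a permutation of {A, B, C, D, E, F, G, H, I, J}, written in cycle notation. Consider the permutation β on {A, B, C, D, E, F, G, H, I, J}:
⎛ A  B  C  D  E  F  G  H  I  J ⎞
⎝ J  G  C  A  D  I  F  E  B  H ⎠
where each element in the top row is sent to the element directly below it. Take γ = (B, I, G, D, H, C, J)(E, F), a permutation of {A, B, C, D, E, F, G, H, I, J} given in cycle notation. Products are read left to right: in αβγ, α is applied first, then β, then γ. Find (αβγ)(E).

B

(αβγ)(E) = γ(β(α(E))). α(E) = A, then β(A) = J, then γ(J) = B, so the result is B.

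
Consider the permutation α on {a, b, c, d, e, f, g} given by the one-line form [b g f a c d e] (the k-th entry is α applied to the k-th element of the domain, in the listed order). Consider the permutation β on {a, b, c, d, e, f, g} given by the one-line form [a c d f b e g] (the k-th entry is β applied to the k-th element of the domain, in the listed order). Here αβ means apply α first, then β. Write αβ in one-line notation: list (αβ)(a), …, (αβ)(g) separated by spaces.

Chase each element through α then β: a → b → c; b → g → g; c → f → e; d → a → a; e → c → d; f → d → f; g → e → b.
Collecting the images, αβ = [c g e a d f b].

c g e a d f b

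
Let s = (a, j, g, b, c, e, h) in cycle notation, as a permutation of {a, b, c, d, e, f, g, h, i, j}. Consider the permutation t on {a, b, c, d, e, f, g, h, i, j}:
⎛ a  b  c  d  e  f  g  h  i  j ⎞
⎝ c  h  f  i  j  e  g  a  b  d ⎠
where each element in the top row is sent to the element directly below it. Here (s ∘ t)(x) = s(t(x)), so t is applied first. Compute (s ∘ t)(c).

f

First apply t: t(c) = f, then s(f) = f. Thus (s ∘ t)(c) = f.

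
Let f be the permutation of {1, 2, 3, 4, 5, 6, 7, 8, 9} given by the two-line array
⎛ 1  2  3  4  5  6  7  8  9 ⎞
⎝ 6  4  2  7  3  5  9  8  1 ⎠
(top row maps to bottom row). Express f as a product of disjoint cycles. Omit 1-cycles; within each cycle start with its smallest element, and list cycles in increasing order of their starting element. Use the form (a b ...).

(1 6 5 3 2 4 7 9)

From 1: 1 → 6 → 5 → 3 → 2 → 4 → 7 → 9 → 1, closing the cycle (1 6 5 3 2 4 7 9).
Continuing from each remaining unvisited element yields (1 6 5 3 2 4 7 9).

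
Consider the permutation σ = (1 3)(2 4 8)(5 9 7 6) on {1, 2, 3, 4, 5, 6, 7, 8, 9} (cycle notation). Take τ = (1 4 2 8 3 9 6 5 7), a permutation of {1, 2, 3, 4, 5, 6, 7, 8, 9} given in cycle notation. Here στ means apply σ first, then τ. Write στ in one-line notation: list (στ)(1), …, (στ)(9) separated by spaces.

9 2 4 3 6 7 5 8 1

Chase each element through σ then τ: 1 → 3 → 9; 2 → 4 → 2; 3 → 1 → 4; 4 → 8 → 3; 5 → 9 → 6; 6 → 5 → 7; 7 → 6 → 5; 8 → 2 → 8; 9 → 7 → 1.
Collecting the images, στ = [9 2 4 3 6 7 5 8 1].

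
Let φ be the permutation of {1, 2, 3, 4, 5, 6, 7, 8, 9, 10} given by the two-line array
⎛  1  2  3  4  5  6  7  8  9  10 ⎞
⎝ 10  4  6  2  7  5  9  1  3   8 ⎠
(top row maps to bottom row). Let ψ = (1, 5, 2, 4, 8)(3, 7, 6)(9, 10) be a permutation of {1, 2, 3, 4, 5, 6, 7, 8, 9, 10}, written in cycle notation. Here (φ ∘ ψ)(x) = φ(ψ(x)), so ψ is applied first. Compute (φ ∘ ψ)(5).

4

ψ(5) = 2, then φ(2) = 4; composing gives (φ ∘ ψ)(5) = 4.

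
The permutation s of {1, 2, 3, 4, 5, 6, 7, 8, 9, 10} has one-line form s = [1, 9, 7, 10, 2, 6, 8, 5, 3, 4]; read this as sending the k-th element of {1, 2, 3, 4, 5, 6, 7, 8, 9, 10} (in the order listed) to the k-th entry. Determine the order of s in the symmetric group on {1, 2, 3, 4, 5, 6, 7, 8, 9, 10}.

The disjoint-cycle form of s has cycle lengths 6, 2, 1, 1.
Since disjoint cycles commute, ord(s) = lcm(6, 2) = 6.

6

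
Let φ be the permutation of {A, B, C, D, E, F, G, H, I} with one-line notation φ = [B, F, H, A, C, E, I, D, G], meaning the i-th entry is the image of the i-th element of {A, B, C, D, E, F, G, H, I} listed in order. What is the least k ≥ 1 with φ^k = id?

Decomposing into disjoint cycles gives cycle lengths 7, 2.
The order is lcm(7, 2) = 14.

14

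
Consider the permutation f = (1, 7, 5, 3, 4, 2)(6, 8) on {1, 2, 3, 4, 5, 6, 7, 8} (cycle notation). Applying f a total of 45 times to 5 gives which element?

2

5 lies in the 6-cycle (1, 7, 5, 3, 4, 2).
Powers repeat with period 6 on this cycle, and 45 mod 6 = 3, so f^45(5) = f^3(5).
Advancing 3 steps from 5: 5 → 3 → 4 → 2.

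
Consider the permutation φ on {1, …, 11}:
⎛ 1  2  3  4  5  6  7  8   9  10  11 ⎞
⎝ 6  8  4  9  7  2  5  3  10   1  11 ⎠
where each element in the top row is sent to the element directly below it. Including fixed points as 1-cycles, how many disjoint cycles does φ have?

3

The cycle decomposition is (1 6 2 8 3 4 9 10)(5 7)(11), which has 3 cycles (counting 1-cycles).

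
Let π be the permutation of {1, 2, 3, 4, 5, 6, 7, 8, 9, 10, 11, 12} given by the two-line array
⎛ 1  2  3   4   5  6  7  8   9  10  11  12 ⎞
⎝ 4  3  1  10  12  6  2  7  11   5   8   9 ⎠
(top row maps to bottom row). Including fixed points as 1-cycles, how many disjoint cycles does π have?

2

The cycle decomposition is (1 4 10 5 12 9 11 8 7 2 3)(6), which has 2 cycles (counting 1-cycles).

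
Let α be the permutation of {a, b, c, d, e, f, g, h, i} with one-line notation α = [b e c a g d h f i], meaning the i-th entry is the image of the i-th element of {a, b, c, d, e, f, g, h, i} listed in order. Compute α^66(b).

h

Tracing b → e → … returns to b after 7 steps, so b lies in a 7-cycle (a, b, e, g, h, f, d).
Since the cycle has length 7, α^66 acts on it the same as α^3 (66 mod 7 = 3).
Advancing 3 steps from b: b → e → g → h.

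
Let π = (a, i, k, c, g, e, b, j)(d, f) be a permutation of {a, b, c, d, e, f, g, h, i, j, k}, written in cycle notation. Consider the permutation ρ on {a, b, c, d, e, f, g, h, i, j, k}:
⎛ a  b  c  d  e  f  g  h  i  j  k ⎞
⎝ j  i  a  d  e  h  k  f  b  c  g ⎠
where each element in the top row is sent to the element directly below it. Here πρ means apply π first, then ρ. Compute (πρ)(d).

First apply π: π(d) = f, then ρ(f) = h. Thus (πρ)(d) = h.

h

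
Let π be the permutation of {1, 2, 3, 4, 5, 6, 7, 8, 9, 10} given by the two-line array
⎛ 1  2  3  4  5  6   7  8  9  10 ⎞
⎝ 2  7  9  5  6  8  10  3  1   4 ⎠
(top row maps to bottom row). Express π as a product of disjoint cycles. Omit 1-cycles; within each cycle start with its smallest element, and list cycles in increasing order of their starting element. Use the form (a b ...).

(1 2 7 10 4 5 6 8 3 9)

Iterating π from 1 gives 1 → 2 → 7 → 10 → 4 → 5 → 6 → 8 → 3 → 9 → 1; that is the 10-cycle (1 2 7 10 4 5 6 8 3 9).
Continuing from each remaining unvisited element yields (1 2 7 10 4 5 6 8 3 9).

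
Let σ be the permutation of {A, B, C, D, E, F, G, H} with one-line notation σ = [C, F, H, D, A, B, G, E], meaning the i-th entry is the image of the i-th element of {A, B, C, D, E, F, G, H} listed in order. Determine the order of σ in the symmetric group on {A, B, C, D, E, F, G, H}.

4

Writing σ as disjoint cycles, the cycle lengths are 4, 2, 1, 1.
The order of σ is the least common multiple of its cycle lengths: lcm(4, 2) = 4.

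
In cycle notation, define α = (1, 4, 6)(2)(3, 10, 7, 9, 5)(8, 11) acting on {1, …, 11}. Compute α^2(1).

1 lies in the 3-cycle (1, 4, 6).
Stepping 2 places around the cycle: 1 → 4 → 6.

6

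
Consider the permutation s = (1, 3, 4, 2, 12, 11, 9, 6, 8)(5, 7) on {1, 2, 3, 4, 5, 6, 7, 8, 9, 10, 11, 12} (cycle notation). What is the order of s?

The disjoint cycles have lengths 9, 2, 1.
Since disjoint cycles commute, ord(s) = lcm(9, 2) = 18.

18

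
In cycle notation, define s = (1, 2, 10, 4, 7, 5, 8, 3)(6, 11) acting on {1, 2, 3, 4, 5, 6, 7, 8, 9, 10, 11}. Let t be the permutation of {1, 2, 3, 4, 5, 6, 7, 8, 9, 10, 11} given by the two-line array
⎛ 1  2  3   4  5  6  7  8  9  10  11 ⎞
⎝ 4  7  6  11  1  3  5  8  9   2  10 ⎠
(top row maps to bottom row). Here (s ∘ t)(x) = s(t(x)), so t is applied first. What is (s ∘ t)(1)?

(s ∘ t)(1) = s(t(1)). t(1) = 4, then s(4) = 7. So (s ∘ t)(1) = 7.

7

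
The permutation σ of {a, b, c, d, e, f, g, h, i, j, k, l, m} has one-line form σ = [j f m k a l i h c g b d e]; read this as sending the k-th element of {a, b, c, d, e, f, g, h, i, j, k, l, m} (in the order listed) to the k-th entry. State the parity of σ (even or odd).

even

In disjoint-cycle form the cycle lengths are 7, 5, 1.
A cycle is odd iff its length is even; σ has 0 even-length cycles, so sgn(σ) = (−1)^0 and σ is even.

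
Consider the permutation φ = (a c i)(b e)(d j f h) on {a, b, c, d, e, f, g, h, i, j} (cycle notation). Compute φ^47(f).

j

f lies in the 4-cycle (d j f h).
Since the cycle has length 4, φ^47 acts on it the same as φ^3 (47 mod 4 = 3).
Advancing 3 steps from f: f → h → d → j.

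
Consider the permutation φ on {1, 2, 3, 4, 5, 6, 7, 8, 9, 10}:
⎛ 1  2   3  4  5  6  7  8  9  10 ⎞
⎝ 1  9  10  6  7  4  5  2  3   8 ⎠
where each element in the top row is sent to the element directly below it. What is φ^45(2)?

Tracing 2 → 9 → … returns to 2 after 5 steps, so 2 lies in a 5-cycle (2, 9, 3, 10, 8).
Powers repeat with period 5 on this cycle, and 45 mod 5 = 0, so φ^45(2) = φ^0(2).
So φ^45(2) = 2.

2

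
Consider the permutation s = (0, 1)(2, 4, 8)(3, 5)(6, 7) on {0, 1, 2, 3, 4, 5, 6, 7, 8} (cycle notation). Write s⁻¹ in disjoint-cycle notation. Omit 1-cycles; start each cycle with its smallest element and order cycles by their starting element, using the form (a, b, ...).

(0, 1)(2, 8, 4)(3, 5)(6, 7)

If s sends a → b within a cycle, s⁻¹ sends b → a; equivalently, reverse each cycle.
After reversing and putting each cycle's least element first, s⁻¹ = (0, 1)(2, 8, 4)(3, 5)(6, 7).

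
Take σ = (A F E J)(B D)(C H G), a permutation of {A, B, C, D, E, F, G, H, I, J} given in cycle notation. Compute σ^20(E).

E

E lies in the 4-cycle (A F E J).
Since the cycle has length 4, σ^20 acts on it the same as σ^0 (20 mod 4 = 0).
So σ^20(E) = E.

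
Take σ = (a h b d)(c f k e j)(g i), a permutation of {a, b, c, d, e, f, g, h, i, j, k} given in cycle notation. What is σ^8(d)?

d lies in the 4-cycle (a h b d).
On a 4-cycle, σ^4 is the identity, so σ^8 = σ^0 there (8 ≡ 0 mod 4).
So σ^8(d) = d.

d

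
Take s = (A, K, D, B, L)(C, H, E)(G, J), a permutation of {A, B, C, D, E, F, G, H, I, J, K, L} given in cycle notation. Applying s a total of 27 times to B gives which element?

B lies in the 5-cycle (A, K, D, B, L).
Since the cycle has length 5, s^27 acts on it the same as s^2 (27 mod 5 = 2).
Advancing 2 steps from B: B → L → A.

A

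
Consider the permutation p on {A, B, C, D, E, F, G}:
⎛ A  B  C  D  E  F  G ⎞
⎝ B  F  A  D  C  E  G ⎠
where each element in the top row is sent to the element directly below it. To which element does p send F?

E

The entry below F in the array is E, so p(F) = E.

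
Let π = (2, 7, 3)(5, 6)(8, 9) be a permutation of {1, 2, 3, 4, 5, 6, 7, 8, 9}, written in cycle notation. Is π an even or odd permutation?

even

The cycle lengths are 3, 2, 2, 1, 1.
A cycle is odd iff its length is even; π has 2 even-length cycles, so sgn(π) = (−1)^2 and π is even.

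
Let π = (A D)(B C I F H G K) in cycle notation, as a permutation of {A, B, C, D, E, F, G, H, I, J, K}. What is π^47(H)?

H lies in the 7-cycle (B C I F H G K).
Since the cycle has length 7, π^47 acts on it the same as π^5 (47 mod 7 = 5).
Advancing 5 steps from H: H → G → K → B → C → I.

I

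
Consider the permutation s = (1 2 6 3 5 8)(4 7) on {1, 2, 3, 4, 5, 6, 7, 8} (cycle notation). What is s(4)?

4 appears in (4 7); the next entry (wrapping around) is 7.

7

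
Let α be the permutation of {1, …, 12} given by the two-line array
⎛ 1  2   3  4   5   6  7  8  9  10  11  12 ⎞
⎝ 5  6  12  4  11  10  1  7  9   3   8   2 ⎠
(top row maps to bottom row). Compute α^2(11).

7

Tracing 11 → 8 → … returns to 11 after 5 steps, so 11 lies in a 5-cycle (1 5 11 8 7).
Advancing 2 steps from 11: 11 → 8 → 7.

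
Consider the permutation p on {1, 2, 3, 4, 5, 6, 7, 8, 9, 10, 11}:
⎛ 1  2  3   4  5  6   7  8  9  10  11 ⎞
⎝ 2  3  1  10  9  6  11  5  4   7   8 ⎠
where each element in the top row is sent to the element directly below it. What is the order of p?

Writing p as disjoint cycles, the cycle lengths are 7, 3, 1.
The order is lcm(7, 3) = 21.

21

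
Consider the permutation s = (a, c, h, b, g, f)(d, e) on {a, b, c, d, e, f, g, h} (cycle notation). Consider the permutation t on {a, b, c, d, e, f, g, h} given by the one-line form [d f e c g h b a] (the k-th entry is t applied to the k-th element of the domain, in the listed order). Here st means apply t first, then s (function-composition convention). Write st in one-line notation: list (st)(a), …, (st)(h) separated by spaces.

Chase each element through t then s: a → d → e; b → f → a; c → e → d; d → c → h; e → g → f; f → h → b; g → b → g; h → a → c.
So st in one-line form is e a d h f b g c.

e a d h f b g c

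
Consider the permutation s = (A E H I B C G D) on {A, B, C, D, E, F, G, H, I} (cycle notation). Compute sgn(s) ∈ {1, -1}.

-1

The cycle lengths are 8, 1.
A cycle is odd iff its length is even; s has 1 even-length cycle, so sgn(s) = (−1)^1 and s is odd.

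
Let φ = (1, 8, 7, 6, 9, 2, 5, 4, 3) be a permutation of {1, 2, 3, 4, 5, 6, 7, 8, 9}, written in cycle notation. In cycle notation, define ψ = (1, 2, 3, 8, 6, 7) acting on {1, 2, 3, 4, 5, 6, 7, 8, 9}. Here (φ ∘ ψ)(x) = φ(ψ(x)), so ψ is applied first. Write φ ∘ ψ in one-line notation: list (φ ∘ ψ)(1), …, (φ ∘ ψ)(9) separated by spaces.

5 1 7 3 4 6 8 9 2

(φ ∘ ψ)(x) = φ(ψ(x)). Computing each image: φ(ψ(1)) = φ(2) = 5, φ(ψ(2)) = φ(3) = 1, φ(ψ(3)) = φ(8) = 7, φ(ψ(4)) = φ(4) = 3, φ(ψ(5)) = φ(5) = 4, φ(ψ(6)) = φ(7) = 6, φ(ψ(7)) = φ(1) = 8, φ(ψ(8)) = φ(6) = 9, φ(ψ(9)) = φ(9) = 2.
Hence φ ∘ ψ = [5 1 7 3 4 6 8 9 2].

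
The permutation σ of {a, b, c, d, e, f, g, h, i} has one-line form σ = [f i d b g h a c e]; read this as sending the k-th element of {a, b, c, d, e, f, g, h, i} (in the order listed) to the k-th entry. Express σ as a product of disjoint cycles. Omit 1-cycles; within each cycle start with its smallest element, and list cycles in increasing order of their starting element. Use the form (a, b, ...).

Start at a and follow images: a → f → h → c → d → b → i → e → g → a, giving the cycle (a, f, h, c, d, b, i, e, g).
Continuing from each remaining unvisited element yields (a, f, h, c, d, b, i, e, g).

(a, f, h, c, d, b, i, e, g)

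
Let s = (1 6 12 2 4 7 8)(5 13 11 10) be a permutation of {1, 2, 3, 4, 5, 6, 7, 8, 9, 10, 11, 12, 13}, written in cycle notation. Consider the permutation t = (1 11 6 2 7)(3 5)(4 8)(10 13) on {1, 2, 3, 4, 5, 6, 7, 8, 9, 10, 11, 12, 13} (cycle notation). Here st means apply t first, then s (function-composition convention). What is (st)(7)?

First apply t: t(7) = 1, then s(1) = 6. Thus (st)(7) = 6.

6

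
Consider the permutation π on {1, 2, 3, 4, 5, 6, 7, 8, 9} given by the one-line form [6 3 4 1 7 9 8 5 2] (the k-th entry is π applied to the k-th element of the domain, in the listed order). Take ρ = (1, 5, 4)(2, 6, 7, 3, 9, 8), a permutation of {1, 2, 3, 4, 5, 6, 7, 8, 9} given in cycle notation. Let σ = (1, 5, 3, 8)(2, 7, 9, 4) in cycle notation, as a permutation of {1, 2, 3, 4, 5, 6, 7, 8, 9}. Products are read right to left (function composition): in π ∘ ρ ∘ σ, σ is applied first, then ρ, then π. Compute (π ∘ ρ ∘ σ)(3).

3

(π ∘ ρ ∘ σ)(3) = π(ρ(σ(3))). σ(3) = 8, then ρ(8) = 2, then π(2) = 3, so the result is 3.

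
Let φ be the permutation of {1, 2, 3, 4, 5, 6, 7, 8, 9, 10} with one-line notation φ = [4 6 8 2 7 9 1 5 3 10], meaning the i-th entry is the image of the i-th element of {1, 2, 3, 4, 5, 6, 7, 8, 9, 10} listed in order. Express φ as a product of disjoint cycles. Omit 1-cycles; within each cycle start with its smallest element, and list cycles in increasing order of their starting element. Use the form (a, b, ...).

(1, 4, 2, 6, 9, 3, 8, 5, 7)

Iterating φ from 1 gives 1 → 4 → 2 → 6 → 9 → 3 → 8 → 5 → 7 → 1; that is the 9-cycle (1, 4, 2, 6, 9, 3, 8, 5, 7).
Continuing from each remaining unvisited element yields (1, 4, 2, 6, 9, 3, 8, 5, 7).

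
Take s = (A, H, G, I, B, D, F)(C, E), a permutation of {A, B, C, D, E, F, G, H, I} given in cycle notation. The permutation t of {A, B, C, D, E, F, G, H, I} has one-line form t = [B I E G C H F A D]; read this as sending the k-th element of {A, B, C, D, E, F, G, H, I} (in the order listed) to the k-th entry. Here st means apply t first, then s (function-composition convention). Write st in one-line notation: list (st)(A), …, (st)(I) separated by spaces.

For each element, apply t then s: A → B → D; B → I → B; C → E → C; D → G → I; E → C → E; F → H → G; G → F → A; H → A → H; I → D → F.
Collecting the images, st = [D B C I E G A H F].

D B C I E G A H F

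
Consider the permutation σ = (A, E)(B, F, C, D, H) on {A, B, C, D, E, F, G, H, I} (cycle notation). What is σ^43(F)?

H

F lies in the 5-cycle (B, F, C, D, H).
Since the cycle has length 5, σ^43 acts on it the same as σ^3 (43 mod 5 = 3).
Advancing 3 steps from F: F → C → D → H.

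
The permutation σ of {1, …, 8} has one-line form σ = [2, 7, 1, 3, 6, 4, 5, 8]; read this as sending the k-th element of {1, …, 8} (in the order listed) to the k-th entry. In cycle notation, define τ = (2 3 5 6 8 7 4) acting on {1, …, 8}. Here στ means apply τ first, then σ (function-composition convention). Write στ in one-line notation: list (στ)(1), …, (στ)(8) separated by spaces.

(στ)(x) = σ(τ(x)). Computing each image: σ(τ(1)) = σ(1) = 2, σ(τ(2)) = σ(3) = 1, σ(τ(3)) = σ(5) = 6, σ(τ(4)) = σ(2) = 7, σ(τ(5)) = σ(6) = 4, σ(τ(6)) = σ(8) = 8, σ(τ(7)) = σ(4) = 3, σ(τ(8)) = σ(7) = 5.
Hence στ = [2 1 6 7 4 8 3 5].

2 1 6 7 4 8 3 5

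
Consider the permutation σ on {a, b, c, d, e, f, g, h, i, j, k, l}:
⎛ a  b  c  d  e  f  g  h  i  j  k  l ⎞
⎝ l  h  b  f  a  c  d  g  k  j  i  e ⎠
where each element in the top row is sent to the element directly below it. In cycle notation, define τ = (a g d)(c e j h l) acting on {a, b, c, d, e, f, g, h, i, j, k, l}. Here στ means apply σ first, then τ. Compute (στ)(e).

g

(στ)(e) = τ(σ(e)). σ(e) = a, then τ(a) = g. So (στ)(e) = g.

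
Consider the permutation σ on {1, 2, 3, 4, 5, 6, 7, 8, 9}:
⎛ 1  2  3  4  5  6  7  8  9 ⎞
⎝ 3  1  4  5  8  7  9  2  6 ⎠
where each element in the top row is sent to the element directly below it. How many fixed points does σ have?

No element satisfies σ(x) = x, so there are 0 fixed points.

0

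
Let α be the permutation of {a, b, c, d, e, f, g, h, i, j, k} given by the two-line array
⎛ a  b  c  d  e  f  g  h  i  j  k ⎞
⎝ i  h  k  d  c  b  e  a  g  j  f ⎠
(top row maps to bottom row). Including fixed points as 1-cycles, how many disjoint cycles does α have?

3

The cycle decomposition is (a, i, g, e, c, k, f, b, h)(d)(j), which has 3 cycles (counting 1-cycles).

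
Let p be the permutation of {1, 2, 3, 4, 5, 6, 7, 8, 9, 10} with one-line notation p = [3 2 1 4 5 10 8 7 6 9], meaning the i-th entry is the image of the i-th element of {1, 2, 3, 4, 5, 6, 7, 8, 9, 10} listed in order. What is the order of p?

6

The disjoint-cycle form of p has cycle lengths 3, 2, 2, 1, 1, 1.
The order is lcm(3, 2, 2) = 6.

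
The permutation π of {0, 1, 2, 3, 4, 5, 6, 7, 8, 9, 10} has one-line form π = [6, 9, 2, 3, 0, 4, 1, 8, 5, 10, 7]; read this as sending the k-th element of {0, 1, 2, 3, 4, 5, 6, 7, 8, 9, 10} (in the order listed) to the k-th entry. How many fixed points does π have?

2

The fixed points (elements with π(x) = x) are {2, 3}, so there are 2.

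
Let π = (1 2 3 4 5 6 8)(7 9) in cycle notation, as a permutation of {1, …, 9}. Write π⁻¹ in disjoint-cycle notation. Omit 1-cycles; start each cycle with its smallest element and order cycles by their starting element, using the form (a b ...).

Inverting a permutation written in cycle notation just reverses the order within every cycle.
Reversing each cycle of π and rotating so the smallest element leads gives (1 8 6 5 4 3 2)(7 9).

(1 8 6 5 4 3 2)(7 9)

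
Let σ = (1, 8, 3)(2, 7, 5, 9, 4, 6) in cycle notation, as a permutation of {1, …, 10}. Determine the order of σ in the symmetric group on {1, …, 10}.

6

The disjoint cycles have lengths 6, 3, 1.
Since disjoint cycles commute, ord(σ) = lcm(6, 3) = 6.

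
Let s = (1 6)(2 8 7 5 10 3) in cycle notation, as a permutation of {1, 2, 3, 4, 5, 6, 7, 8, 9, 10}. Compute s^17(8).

8 lies in the 6-cycle (2 8 7 5 10 3).
Since the cycle has length 6, s^17 acts on it the same as s^5 (17 mod 6 = 5).
Advancing 5 steps from 8: 8 → 7 → 5 → 10 → 3 → 2.

2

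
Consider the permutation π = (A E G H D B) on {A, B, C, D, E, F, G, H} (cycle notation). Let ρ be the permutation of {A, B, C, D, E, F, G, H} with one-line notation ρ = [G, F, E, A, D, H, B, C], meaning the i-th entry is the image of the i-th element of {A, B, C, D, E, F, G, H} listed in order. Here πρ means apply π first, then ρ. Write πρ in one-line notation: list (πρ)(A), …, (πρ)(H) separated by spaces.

D G E F B H C A

(πρ)(x) = ρ(π(x)). Computing each image: ρ(π(A)) = ρ(E) = D, ρ(π(B)) = ρ(A) = G, ρ(π(C)) = ρ(C) = E, ρ(π(D)) = ρ(B) = F, ρ(π(E)) = ρ(G) = B, ρ(π(F)) = ρ(F) = H, ρ(π(G)) = ρ(H) = C, ρ(π(H)) = ρ(D) = A.
Hence πρ = [D G E F B H C A].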